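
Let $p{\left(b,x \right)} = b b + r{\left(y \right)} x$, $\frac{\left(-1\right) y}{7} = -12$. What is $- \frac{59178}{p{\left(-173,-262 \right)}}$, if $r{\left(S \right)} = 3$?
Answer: $- \frac{59178}{29143} \approx -2.0306$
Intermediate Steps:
$y = 84$ ($y = \left(-7\right) \left(-12\right) = 84$)
$p{\left(b,x \right)} = b^{2} + 3 x$ ($p{\left(b,x \right)} = b b + 3 x = b^{2} + 3 x$)
$- \frac{59178}{p{\left(-173,-262 \right)}} = - \frac{59178}{\left(-173\right)^{2} + 3 \left(-262\right)} = - \frac{59178}{29929 - 786} = - \frac{59178}{29143}$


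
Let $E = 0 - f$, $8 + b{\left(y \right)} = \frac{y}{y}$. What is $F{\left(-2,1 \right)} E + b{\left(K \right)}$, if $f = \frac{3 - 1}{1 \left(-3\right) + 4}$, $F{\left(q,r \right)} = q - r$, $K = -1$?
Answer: $-1$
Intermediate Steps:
$b{\left(y \right)} = -7$ ($b{\left(y \right)} = -8 + \frac{y}{y} = -8 + 1 = -7$)
$f = 2$ ($f = \frac{2}{-3 + 4} = \frac{2}{1} = 2 \cdot 1 = 2$)
$E = -2$ ($E = 0 - 2 = -2$)
$F{\left(-2,1 \right)} E + b{\left(K \right)} = \left(-2 - 1\right) \left(-2\right) - 7 = \left(-3\right) \left(-2\right) - 7 = 6 - 7 = -1$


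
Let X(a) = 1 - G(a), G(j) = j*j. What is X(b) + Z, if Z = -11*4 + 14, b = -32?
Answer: -1053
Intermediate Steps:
G(j) = j**2
X(a) = 1 - a**2
Z = -30 (Z = -44 + 14 = -30)
X(b) + Z = (1 - 1*(-32)**2) - 30 = (1 - 1*1024) - 30 = (1 - 1024) - 30 = -1023 - 30 = -1053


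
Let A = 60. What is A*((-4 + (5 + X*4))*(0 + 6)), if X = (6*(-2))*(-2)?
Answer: 34920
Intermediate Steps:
X = 24 (X = -12*(-2) = 24)
A*((-4 + (5 + X*4))*(0 + 6)) = 60*((-4 + (5 + 24*4))*(0 + 6)) = 60*((-4 + (5 + 96))*6) = 60*((-4 + 101)*6) = 60*(97*6) = 60*582 = 34920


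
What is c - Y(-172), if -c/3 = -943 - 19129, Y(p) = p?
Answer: 60388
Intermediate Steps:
c = 60216 (c = -3*(-943 - 19129) = -3*(-20072) = 60216)
c - Y(-172) = 60216 - 1*(-172) = 60216 + 172 = 60388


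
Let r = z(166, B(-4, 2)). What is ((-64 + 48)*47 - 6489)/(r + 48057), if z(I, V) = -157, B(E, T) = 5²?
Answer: -7241/47900 ≈ -0.15117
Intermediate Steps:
B(E, T) = 25
r = -157
((-64 + 48)*47 - 6489)/(r + 48057) = ((-64 + 48)*47 - 6489)/(-157 + 48057) = (-16*47 - 6489)/47900 = (-752 - 6489)*(1/47900) = -7241*1/47900 = -7241/47900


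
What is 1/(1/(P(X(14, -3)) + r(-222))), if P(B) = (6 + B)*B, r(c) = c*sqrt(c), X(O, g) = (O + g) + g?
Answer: 112 - 222*I*sqrt(222) ≈ 112.0 - 3307.7*I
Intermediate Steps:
X(O, g) = O + 2*g
r(c) = c**(3/2)
P(B) = B*(6 + B)
1/(1/(P(X(14, -3)) + r(-222))) = 1/(1/((14 + 2*(-3))*(6 + (14 + 2*(-3))) + (-222)**(3/2))) = 1/(1/((14 - 6)*(6 + (14 - 6)) - 222*I*sqrt(222))) = 1/(1/(8*(6 + 8) - 222*I*sqrt(222))) = 1/(1/(8*14 - 222*I*sqrt(222))) = 1/(1/(112 - 222*I*sqrt(222))) = 112 - 222*I*sqrt(222)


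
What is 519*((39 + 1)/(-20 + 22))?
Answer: 10380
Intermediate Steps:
519*((39 + 1)/(-20 + 22)) = 519*(40/2) = 519*(40*(½)) = 519*20 = 10380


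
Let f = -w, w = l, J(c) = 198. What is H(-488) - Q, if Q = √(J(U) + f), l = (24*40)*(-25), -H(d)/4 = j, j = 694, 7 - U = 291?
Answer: -2776 - √24198 ≈ -2931.6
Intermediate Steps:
U = -284 (U = 7 - 1*291 = 7 - 291 = -284)
H(d) = -2776 (H(d) = -4*694 = -2776)
l = -24000 (l = 960*(-25) = -24000)
w = -24000
f = 24000 (f = -1*(-24000) = 24000)
Q = √24198 (Q = √(198 + 24000) = √24198 ≈ 155.56)
H(-488) - Q = -2776 - √24198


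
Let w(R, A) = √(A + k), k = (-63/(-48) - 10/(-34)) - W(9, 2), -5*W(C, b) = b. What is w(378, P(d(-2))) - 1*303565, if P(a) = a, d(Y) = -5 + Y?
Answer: -303565 + I*√577235/340 ≈ -3.0357e+5 + 2.2346*I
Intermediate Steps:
W(C, b) = -b/5
k = 2729/1360 (k = (-63/(-48) - 10/(-34)) - (-1)*2/5 = (-63*(-1/48) - 10*(-1/34)) - 1*(-⅖) = (21/16 + 5/17) + ⅖ = 437/272 + ⅖ = 2729/1360 ≈ 2.0066)
w(R, A) = √(2729/1360 + A) (w(R, A) = √(A + 2729/1360) = √(2729/1360 + A))
w(378, P(d(-2))) - 1*303565 = √(231965 + 115600*(-5 - 2))/340 - 1*303565 = √(231965 + 115600*(-7))/340 - 303565 = √(231965 - 809200)/340 - 303565 = √(-577235)/340 - 303565 = (I*√577235)/340 - 303565 = I*√577235/340 - 303565 = -303565 + I*√577235/340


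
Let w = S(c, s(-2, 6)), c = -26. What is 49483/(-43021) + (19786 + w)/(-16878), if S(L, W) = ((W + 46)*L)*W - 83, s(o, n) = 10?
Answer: -1056431077/726108438 ≈ -1.4549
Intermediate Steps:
S(L, W) = -83 + L*W*(46 + W) (S(L, W) = ((46 + W)*L)*W - 83 = (L*(46 + W))*W - 83 = L*W*(46 + W) - 83 = -83 + L*W*(46 + W))
w = -14643 (w = -83 - 26*10² + 46*(-26)*10 = -83 - 26*100 - 11960 = -83 - 2600 - 11960 = -14643)
49483/(-43021) + (19786 + w)/(-16878) = 49483/(-43021) + (19786 - 14643)/(-16878) = 49483*(-1/43021) + 5143*(-1/16878) = -49483/43021 - 5143/16878 = -1056431077/726108438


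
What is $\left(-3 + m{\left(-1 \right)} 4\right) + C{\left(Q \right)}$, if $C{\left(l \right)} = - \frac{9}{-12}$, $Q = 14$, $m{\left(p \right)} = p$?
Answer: $- \frac{25}{4} \approx -6.25$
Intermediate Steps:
$C{\left(l \right)} = \frac{3}{4}$ ($C{\left(l \right)} = \left(-9\right) \left(- \frac{1}{12}\right) = \frac{3}{4}$)
$\left(-3 + m{\left(-1 \right)} 4\right) + C{\left(Q \right)} = \left(-3 - 4\right) + \frac{3}{4} = -7 + \frac{3}{4} = - \frac{25}{4}$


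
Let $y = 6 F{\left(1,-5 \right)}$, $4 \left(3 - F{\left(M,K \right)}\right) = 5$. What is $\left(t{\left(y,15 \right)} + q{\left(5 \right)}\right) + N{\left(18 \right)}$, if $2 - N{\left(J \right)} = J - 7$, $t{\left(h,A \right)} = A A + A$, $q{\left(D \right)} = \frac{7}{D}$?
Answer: $\frac{1162}{5} \approx 232.4$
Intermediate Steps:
$F{\left(M,K \right)} = \frac{7}{4}$ ($F{\left(M,K \right)} = 3 - \frac{5}{4} = \frac{7}{4}$)
$y = \frac{21}{2}$ ($y = 6 \cdot \frac{7}{4} = \frac{21}{2} \approx 10.5$)
$t{\left(h,A \right)} = A + A^{2}$ ($t{\left(h,A \right)} = A^{2} + A = A + A^{2}$)
$N{\left(J \right)} = 9 - J$ ($N{\left(J \right)} = 2 - \left(J - 7\right) = 2 - \left(-7 + J\right) = 9 - J$)
$\left(t{\left(y,15 \right)} + q{\left(5 \right)}\right) + N{\left(18 \right)} = \left(15 \left(1 + 15\right) + \frac{7}{5}\right) + \left(9 - 18\right) = \left(15 \cdot 16 + 7 \cdot \frac{1}{5}\right) + \left(9 - 18\right) = \left(240 + \frac{7}{5}\right) - 9 = \frac{1207}{5} - 9 = \frac{1162}{5}$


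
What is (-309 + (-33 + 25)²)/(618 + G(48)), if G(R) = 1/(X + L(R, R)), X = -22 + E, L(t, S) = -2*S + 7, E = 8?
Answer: -25235/63653 ≈ -0.39645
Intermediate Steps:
L(t, S) = 7 - 2*S
X = -14 (X = -22 + 8 = -14)
G(R) = 1/(-7 - 2*R) (G(R) = 1/(-14 + (7 - 2*R)) = 1/(-7 - 2*R))
(-309 + (-33 + 25)²)/(618 + G(48)) = (-309 + (-33 + 25)²)/(618 - 1/(7 + 2*48)) = (-309 + (-8)²)/(618 - 1/(7 + 96)) = (-309 + 64)/(618 - 1/103) = -245/(618 - 1*1/103) = -245/(618 - 1/103) = -245/63653/103 = -245*103/63653 = -25235/63653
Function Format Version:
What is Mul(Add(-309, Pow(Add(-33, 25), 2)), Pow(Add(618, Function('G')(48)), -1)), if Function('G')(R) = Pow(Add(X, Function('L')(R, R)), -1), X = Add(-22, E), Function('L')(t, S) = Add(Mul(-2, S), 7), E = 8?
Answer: Rational(-25235, 63653) ≈ -0.39645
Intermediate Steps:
Function('L')(t, S) = Add(7, Mul(-2, S))
X = -14 (X = Add(-22, 8) = -14)
Function('G')(R) = Pow(Add(-7, Mul(-2, R)), -1) (Function('G')(R) = Pow(Add(-14, Add(7, Mul(-2, R))), -1) = Pow(Add(-7, Mul(-2, R)), -1))
Mul(Add(-309, Pow(Add(-33, 25), 2)), Pow(Add(618, Function('G')(48)), -1)) = Mul(Add(-309, Pow(Add(-33, 25), 2)), Pow(Add(618, Mul(-1, Pow(Add(7, Mul(2, 48)), -1))), -1)) = Mul(Add(-309, Pow(-8, 2)), Pow(Add(618, Mul(-1, Pow(Add(7, 96), -1))), -1)) = Mul(Add(-309, 64), Pow(Add(618, Mul(-1, Pow(103, -1))), -1)) = Mul(-245, Pow(Add(618, Mul(-1, Rational(1, 103))), -1)) = Mul(-245, Pow(Add(618, Rational(-1, 103)), -1)) = Mul(-245, Pow(Rational(63653, 103), -1)) = Mul(-245, Rational(103, 63653)) = Rational(-25235, 63653)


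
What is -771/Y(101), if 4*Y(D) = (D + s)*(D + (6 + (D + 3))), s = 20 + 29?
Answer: -514/5275 ≈ -0.097441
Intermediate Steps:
s = 49
Y(D) = (9 + 2*D)*(49 + D)/4 (Y(D) = ((D + 49)*(D + (6 + (D + 3))))/4 = ((49 + D)*(D + (6 + (3 + D))))/4 = ((49 + D)*(D + (9 + D)))/4 = ((49 + D)*(9 + 2*D))/4 = ((9 + 2*D)*(49 + D))/4 = (9 + 2*D)*(49 + D)/4)
-771/Y(101) = -771/(441/4 + (½)*101² + (107/4)*101) = -771/(441/4 + (½)*10201 + 10807/4) = -771/(441/4 + 10201/2 + 10807/4) = -771/15825/2 = -771*2/15825 = -514/5275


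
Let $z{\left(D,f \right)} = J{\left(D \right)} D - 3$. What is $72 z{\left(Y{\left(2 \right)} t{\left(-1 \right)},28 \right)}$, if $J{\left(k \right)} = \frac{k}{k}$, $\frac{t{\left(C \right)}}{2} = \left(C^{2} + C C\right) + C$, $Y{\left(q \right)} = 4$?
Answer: $360$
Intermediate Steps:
$t{\left(C \right)} = 2 C + 4 C^{2}$ ($t{\left(C \right)} = 2 \left(\left(C^{2} + C C\right) + C\right) = 2 \left(\left(C^{2} + C^{2}\right) + C\right) = 2 \left(2 C^{2} + C\right) = 2 \left(C + 2 C^{2}\right) = 2 C + 4 C^{2}$)
$J{\left(k \right)} = 1$
$z{\left(D,f \right)} = -3 + D$ ($z{\left(D,f \right)} = 1 D - 3 = D - 3 = -3 + D$)
$72 z{\left(Y{\left(2 \right)} t{\left(-1 \right)},28 \right)} = 72 \left(-3 + 4 \cdot 2 \left(-1\right) \left(1 + 2 \left(-1\right)\right)\right) = 72 \left(-3 + 4 \cdot 2 \left(-1\right) \left(1 - 2\right)\right) = 72 \left(-3 + 4 \cdot 2 \left(-1\right) \left(-1\right)\right) = 72 \left(-3 + 4 \cdot 2\right) = 72 \left(-3 + 8\right) = 72 \cdot 5 = 360$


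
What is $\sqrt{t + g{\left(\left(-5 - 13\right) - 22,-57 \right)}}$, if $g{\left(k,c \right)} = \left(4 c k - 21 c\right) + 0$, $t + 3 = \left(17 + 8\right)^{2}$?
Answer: $\sqrt{10939} \approx 104.59$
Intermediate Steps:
$t = 622$ ($t = -3 + \left(17 + 8\right)^{2} = -3 + 25^{2} = -3 + 625 = 622$)
$g{\left(k,c \right)} = - 21 c + 4 c k$ ($g{\left(k,c \right)} = \left(4 c k - 21 c\right) + 0 = \left(- 21 c + 4 c k\right) + 0 = - 21 c + 4 c k$)
$\sqrt{t + g{\left(\left(-5 - 13\right) - 22,-57 \right)}} = \sqrt{622 - 57 \left(-21 + 4 \left(\left(-5 - 13\right) - 22\right)\right)} = \sqrt{622 - 57 \left(-21 + 4 \left(-18 - 22\right)\right)} = \sqrt{622 - 57 \left(-21 + 4 \left(-40\right)\right)} = \sqrt{622 - 57 \left(-21 - 160\right)} = \sqrt{622 - -10317} = \sqrt{622 + 10317} = \sqrt{10939}$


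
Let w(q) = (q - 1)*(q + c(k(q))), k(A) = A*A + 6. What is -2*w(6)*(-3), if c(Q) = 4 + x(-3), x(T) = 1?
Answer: 330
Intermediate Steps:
k(A) = 6 + A² (k(A) = A² + 6 = 6 + A²)
c(Q) = 5 (c(Q) = 4 + 1 = 5)
w(q) = (-1 + q)*(5 + q) (w(q) = (q - 1)*(q + 5) = (-1 + q)*(5 + q))
-2*w(6)*(-3) = -2*(-5 + 6² + 4*6)*(-3) = -2*(-5 + 36 + 24)*(-3) = -2*55*(-3) = -110*(-3) = 330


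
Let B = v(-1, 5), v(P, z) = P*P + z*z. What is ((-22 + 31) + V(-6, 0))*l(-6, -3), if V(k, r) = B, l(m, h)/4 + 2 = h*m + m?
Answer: 1400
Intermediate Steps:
v(P, z) = P**2 + z**2
B = 26 (B = (-1)**2 + 5**2 = 1 + 25 = 26)
l(m, h) = -8 + 4*m + 4*h*m (l(m, h) = -8 + 4*(h*m + m) = -8 + 4*(m + h*m) = -8 + (4*m + 4*h*m) = -8 + 4*m + 4*h*m)
V(k, r) = 26
((-22 + 31) + V(-6, 0))*l(-6, -3) = ((-22 + 31) + 26)*(-8 + 4*(-6) + 4*(-3)*(-6)) = (9 + 26)*(-8 - 24 + 72) = 35*40 = 1400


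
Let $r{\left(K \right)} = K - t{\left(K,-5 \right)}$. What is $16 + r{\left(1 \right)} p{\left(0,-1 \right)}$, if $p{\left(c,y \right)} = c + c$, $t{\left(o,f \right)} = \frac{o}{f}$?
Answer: $16$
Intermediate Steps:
$p{\left(c,y \right)} = 2 c$
$r{\left(K \right)} = \frac{6 K}{5}$ ($r{\left(K \right)} = K - \frac{K}{-5} = K - K \left(- \frac{1}{5}\right) = K - - \frac{K}{5} = K + \frac{K}{5} = \frac{6 K}{5}$)
$16 + r{\left(1 \right)} p{\left(0,-1 \right)} = 16 + \frac{6}{5} \cdot 1 \cdot 2 \cdot 0 = 16 + \frac{6}{5} \cdot 0 = 16 + 0 = 16$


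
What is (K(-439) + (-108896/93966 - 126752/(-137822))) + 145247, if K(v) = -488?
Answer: 468677552344847/3237645513 ≈ 1.4476e+5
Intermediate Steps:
(K(-439) + (-108896/93966 - 126752/(-137822))) + 145247 = (-488 + (-108896/93966 - 126752/(-137822))) + 145247 = (-488 + (-108896*1/93966 - 126752*(-1/137822))) + 145247 = (-488 + (-54448/46983 + 63376/68911)) + 145247 = (-488 - 774471520/3237645513) + 145247 = -1580745481864/3237645513 + 145247 = 468677552344847/3237645513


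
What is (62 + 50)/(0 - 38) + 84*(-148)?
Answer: -236264/19 ≈ -12435.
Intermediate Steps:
(62 + 50)/(0 - 38) + 84*(-148) = 112/(-38) - 12432 = 112*(-1/38) - 12432 = -56/19 - 12432 = -236264/19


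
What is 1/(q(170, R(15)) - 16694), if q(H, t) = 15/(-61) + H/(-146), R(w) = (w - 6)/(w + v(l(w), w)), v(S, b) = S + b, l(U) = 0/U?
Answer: -4453/74344662 ≈ -5.9897e-5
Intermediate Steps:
l(U) = 0
R(w) = (-6 + w)/(2*w) (R(w) = (w - 6)/(w + (0 + w)) = (-6 + w)/(w + w) = (-6 + w)/((2*w)) = (-6 + w)*(1/(2*w)) = (-6 + w)/(2*w))
q(H, t) = -15/61 - H/146 (q(H, t) = 15*(-1/61) + H*(-1/146) = -15/61 - H/146)
1/(q(170, R(15)) - 16694) = 1/((-15/61 - 1/146*170) - 16694) = 1/((-15/61 - 85/73) - 16694) = 1/(-6280/4453 - 16694) = 1/(-74344662/4453) = -4453/74344662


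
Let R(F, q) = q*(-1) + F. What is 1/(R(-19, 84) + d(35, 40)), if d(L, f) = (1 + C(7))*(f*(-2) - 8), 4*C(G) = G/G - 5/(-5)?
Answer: -1/235 ≈ -0.0042553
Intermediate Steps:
C(G) = ½ (C(G) = (G/G - 5/(-5))/4 = (1 - 5*(-⅕))/4 = (1 + 1)/4 = (¼)*2 = ½)
d(L, f) = -12 - 3*f (d(L, f) = (1 + ½)*(f*(-2) - 8) = 3*(-2*f - 8)/2 = 3*(-8 - 2*f)/2 = -12 - 3*f)
R(F, q) = F - q (R(F, q) = -q + F = F - q)
1/(R(-19, 84) + d(35, 40)) = 1/((-19 - 1*84) + (-12 - 3*40)) = 1/((-19 - 84) + (-12 - 120)) = 1/(-103 - 132) = 1/(-235) = -1/235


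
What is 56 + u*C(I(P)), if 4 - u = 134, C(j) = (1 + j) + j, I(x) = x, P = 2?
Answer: -594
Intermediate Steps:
C(j) = 1 + 2*j
u = -130 (u = 4 - 1*134 = 4 - 134 = -130)
56 + u*C(I(P)) = 56 - 130*(1 + 2*2) = 56 - 130*(1 + 4) = 56 - 130*5 = 56 - 650 = -594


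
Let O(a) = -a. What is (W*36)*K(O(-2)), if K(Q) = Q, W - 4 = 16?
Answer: 1440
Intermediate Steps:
W = 20 (W = 4 + 16 = 20)
(W*36)*K(O(-2)) = (20*36)*(-1*(-2)) = 720*2 = 1440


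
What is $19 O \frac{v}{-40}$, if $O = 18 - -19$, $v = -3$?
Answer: $\frac{2109}{40} \approx 52.725$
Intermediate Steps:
$O = 37$ ($O = 18 + 19 = 37$)
$19 O \frac{v}{-40} = 19 \cdot 37 \left(- \frac{3}{-40}\right) = 703 \left(\left(-3\right) \left(- \frac{1}{40}\right)\right) = 703 \cdot \frac{3}{40} = \frac{2109}{40}$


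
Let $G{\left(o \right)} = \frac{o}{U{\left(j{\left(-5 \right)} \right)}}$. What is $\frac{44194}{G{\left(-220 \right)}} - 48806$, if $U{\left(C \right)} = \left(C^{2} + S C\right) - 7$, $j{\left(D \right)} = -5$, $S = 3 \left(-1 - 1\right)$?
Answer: $- \frac{3214658}{55} \approx -58448.0$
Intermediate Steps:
$S = -6$ ($S = 3 \left(-2\right) = -6$)
$U{\left(C \right)} = -7 + C^{2} - 6 C$ ($U{\left(C \right)} = \left(C^{2} - 6 C\right) - 7 = -7 + C^{2} - 6 C$)
$G{\left(o \right)} = \frac{o}{48}$ ($G{\left(o \right)} = \frac{o}{-7 + \left(-5\right)^{2} - -30} = \frac{o}{-7 + 25 + 30} = \frac{o}{48}$)
$\frac{44194}{G{\left(-220 \right)}} - 48806 = \frac{44194}{\frac{1}{48} \left(-220\right)} - 48806 = \frac{44194}{- \frac{55}{12}} - 48806 = 44194 \left(- \frac{12}{55}\right) - 48806 = - \frac{530328}{55} - 48806 = - \frac{3214658}{55}$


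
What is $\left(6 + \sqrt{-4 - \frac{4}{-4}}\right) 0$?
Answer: $0$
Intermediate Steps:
$\left(6 + \sqrt{-4 - \frac{4}{-4}}\right) 0 = \left(6 + \sqrt{-4 - -1}\right) 0 = \left(6 + \sqrt{-4 + 1}\right) 0 = \left(6 + \sqrt{-3}\right) 0 = \left(6 + i \sqrt{3}\right) 0 = 0$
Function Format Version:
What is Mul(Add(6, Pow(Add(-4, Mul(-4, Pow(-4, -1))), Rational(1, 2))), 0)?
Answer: 0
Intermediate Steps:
Mul(Add(6, Pow(Add(-4, Mul(-4, Pow(-4, -1))), Rational(1, 2))), 0) = Mul(Add(6, Pow(Add(-4, Mul(-4, Rational(-1, 4))), Rational(1, 2))), 0) = Mul(Add(6, Pow(Add(-4, 1), Rational(1, 2))), 0) = Mul(Add(6, Pow(-3, Rational(1, 2))), 0) = Mul(Add(6, Mul(I, Pow(3, Rational(1, 2)))), 0) = 0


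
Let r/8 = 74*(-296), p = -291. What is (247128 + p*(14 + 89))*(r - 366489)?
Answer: -117637423755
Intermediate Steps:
r = -175232 (r = 8*(74*(-296)) = 8*(-21904) = -175232)
(247128 + p*(14 + 89))*(r - 366489) = (247128 - 291*(14 + 89))*(-175232 - 366489) = (247128 - 291*103)*(-541721) = (247128 - 29973)*(-541721) = 217155*(-541721) = -117637423755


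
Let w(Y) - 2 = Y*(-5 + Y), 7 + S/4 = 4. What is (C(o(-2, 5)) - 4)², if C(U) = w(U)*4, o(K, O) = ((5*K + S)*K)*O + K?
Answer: 34499347600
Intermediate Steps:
S = -12 (S = -28 + 4*4 = -28 + 16 = -12)
o(K, O) = K + K*O*(-12 + 5*K) (o(K, O) = ((5*K - 12)*K)*O + K = ((-12 + 5*K)*K)*O + K = (K*(-12 + 5*K))*O + K = K*O*(-12 + 5*K) + K = K + K*O*(-12 + 5*K))
w(Y) = 2 + Y*(-5 + Y)
C(U) = 8 - 20*U + 4*U² (C(U) = (2 + U² - 5*U)*4 = 8 - 20*U + 4*U²)
(C(o(-2, 5)) - 4)² = ((8 - (-40)*(1 - 12*5 + 5*(-2)*5) + 4*(-2*(1 - 12*5 + 5*(-2)*5))²) - 4)² = ((8 - (-40)*(1 - 60 - 50) + 4*(-2*(1 - 60 - 50))²) - 4)² = ((8 - (-40)*(-109) + 4*(-2*(-109))²) - 4)² = ((8 - 20*218 + 4*218²) - 4)² = ((8 - 4360 + 4*47524) - 4)² = ((8 - 4360 + 190096) - 4)² = (185744 - 4)² = 185740² = 34499347600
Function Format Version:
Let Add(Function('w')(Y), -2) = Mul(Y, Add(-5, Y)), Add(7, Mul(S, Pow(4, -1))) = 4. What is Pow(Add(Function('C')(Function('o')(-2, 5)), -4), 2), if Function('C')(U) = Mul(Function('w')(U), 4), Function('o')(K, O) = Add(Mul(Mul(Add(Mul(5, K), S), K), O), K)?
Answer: 34499347600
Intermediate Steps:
S = -12 (S = Add(-28, Mul(4, 4)) = Add(-28, 16) = -12)
Function('o')(K, O) = Add(K, Mul(K, O, Add(-12, Mul(5, K)))) (Function('o')(K, O) = Add(Mul(Mul(Add(Mul(5, K), -12), K), O), K) = Add(Mul(Mul(Add(-12, Mul(5, K)), K), O), K) = Add(Mul(Mul(K, Add(-12, Mul(5, K))), O), K) = Add(Mul(K, O, Add(-12, Mul(5, K))), K) = Add(K, Mul(K, O, Add(-12, Mul(5, K)))))
Function('w')(Y) = Add(2, Mul(Y, Add(-5, Y)))
Function('C')(U) = Add(8, Mul(-20, U), Mul(4, Pow(U, 2))) (Function('C')(U) = Mul(Add(2, Pow(U, 2), Mul(-5, U)), 4) = Add(8, Mul(-20, U), Mul(4, Pow(U, 2))))
Pow(Add(Function('C')(Function('o')(-2, 5)), -4), 2) = Pow(Add(Add(8, Mul(-20, Mul(-2, Add(1, Mul(-12, 5), Mul(5, -2, 5)))), Mul(4, Pow(Mul(-2, Add(1, Mul(-12, 5), Mul(5, -2, 5))), 2))), -4), 2) = Pow(Add(Add(8, Mul(-20, Mul(-2, Add(1, -60, -50))), Mul(4, Pow(Mul(-2, Add(1, -60, -50)), 2))), -4), 2) = Pow(Add(Add(8, Mul(-20, Mul(-2, -109)), Mul(4, Pow(Mul(-2, -109), 2))), -4), 2) = Pow(Add(Add(8, Mul(-20, 218), Mul(4, Pow(218, 2))), -4), 2) = Pow(Add(Add(8, -4360, Mul(4, 47524)), -4), 2) = Pow(Add(Add(8, -4360, 190096), -4), 2) = Pow(Add(185744, -4), 2) = Pow(185740, 2) = 34499347600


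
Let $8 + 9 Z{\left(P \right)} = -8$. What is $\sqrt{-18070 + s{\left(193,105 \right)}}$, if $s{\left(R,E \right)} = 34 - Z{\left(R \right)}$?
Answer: $\frac{2 i \sqrt{40577}}{3} \approx 134.29 i$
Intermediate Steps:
$Z{\left(P \right)} = - \frac{16}{9}$ ($Z{\left(P \right)} = - \frac{8}{9} + \frac{1}{9} \left(-8\right) = - \frac{8}{9} - \frac{8}{9} = - \frac{16}{9}$)
$s{\left(R,E \right)} = \frac{322}{9}$ ($s{\left(R,E \right)} = 34 - - \frac{16}{9} = 34 + \frac{16}{9} = \frac{322}{9}$)
$\sqrt{-18070 + s{\left(193,105 \right)}} = \sqrt{-18070 + \frac{322}{9}} = \sqrt{- \frac{162308}{9}} = \frac{2 i \sqrt{40577}}{3}$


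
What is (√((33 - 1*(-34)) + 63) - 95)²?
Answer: (95 - √130)² ≈ 6988.7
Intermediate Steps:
(√((33 - 1*(-34)) + 63) - 95)² = (√((33 + 34) + 63) - 95)² = (√(67 + 63) - 95)² = (√130 - 95)² = (-95 + √130)²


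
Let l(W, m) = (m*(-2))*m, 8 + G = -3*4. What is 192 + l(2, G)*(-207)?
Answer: 165792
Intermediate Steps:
G = -20 (G = -8 - 3*4 = -8 - 12 = -20)
l(W, m) = -2*m**2 (l(W, m) = (-2*m)*m = -2*m**2)
192 + l(2, G)*(-207) = 192 - 2*(-20)**2*(-207) = 192 - 2*400*(-207) = 192 - 800*(-207) = 192 + 165600 = 165792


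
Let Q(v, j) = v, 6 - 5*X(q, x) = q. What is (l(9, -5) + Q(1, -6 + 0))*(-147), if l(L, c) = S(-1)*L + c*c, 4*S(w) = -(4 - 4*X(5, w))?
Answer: -13818/5 ≈ -2763.6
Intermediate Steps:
X(q, x) = 6/5 - q/5
S(w) = -⅘ (S(w) = (-(4 - 4*(6/5 - ⅕*5)))/4 = (-(4 - 4*(6/5 - 1)))/4 = (-(4 - 4*⅕))/4 = (-(4 - ⅘))/4 = (-1*16/5)/4 = (¼)*(-16/5) = -⅘)
l(L, c) = c² - 4*L/5 (l(L, c) = -4*L/5 + c*c = -4*L/5 + c² = c² - 4*L/5)
(l(9, -5) + Q(1, -6 + 0))*(-147) = (((-5)² - ⅘*9) + 1)*(-147) = ((25 - 36/5) + 1)*(-147) = (89/5 + 1)*(-147) = (94/5)*(-147) = -13818/5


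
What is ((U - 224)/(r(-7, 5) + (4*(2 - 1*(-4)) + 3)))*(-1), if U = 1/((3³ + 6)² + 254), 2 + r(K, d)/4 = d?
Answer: 100277/17459 ≈ 5.7436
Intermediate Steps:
r(K, d) = -8 + 4*d
U = 1/1343 (U = 1/((27 + 6)² + 254) = 1/(33² + 254) = 1/(1089 + 254) = 1/1343 ≈ 0.00074460)
((U - 224)/(r(-7, 5) + (4*(2 - 1*(-4)) + 3)))*(-1) = ((1/1343 - 224)/((-8 + 4*5) + (4*(2 - 1*(-4)) + 3)))*(-1) = -300831/(1343*((-8 + 20) + (4*(2 + 4) + 3)))*(-1) = -300831/(1343*(12 + (4*6 + 3)))*(-1) = -300831/(1343*(12 + (24 + 3)))*(-1) = -300831/(1343*(12 + 27))*(-1) = -300831/1343/39*(-1) = -300831/1343*1/39*(-1) = -100277/17459*(-1) = 100277/17459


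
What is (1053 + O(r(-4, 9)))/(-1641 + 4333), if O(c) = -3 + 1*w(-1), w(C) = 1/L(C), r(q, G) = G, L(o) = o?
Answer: 1049/2692 ≈ 0.38967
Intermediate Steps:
w(C) = 1/C
O(c) = -4 (O(c) = -3 + 1/(-1) = -3 + 1*(-1) = -3 - 1 = -4)
(1053 + O(r(-4, 9)))/(-1641 + 4333) = (1053 - 4)/(-1641 + 4333) = 1049/2692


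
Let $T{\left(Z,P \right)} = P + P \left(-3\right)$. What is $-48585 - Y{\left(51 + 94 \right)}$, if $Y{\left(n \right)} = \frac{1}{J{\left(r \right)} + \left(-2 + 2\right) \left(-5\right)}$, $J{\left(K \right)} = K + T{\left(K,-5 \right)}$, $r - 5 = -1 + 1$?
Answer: $- \frac{728776}{15} \approx -48585.0$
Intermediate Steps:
$r = 5$ ($r = 5 + \left(-1 + 1\right) = 5 + 0 = 5$)
$T{\left(Z,P \right)} = - 2 P$ ($T{\left(Z,P \right)} = P - 3 P = - 2 P$)
$J{\left(K \right)} = 10 + K$ ($J{\left(K \right)} = K - -10 = K + 10 = 10 + K$)
$Y{\left(n \right)} = \frac{1}{15}$ ($Y{\left(n \right)} = \frac{1}{\left(10 + 5\right) + \left(-2 + 2\right) \left(-5\right)} = \frac{1}{15 + 0 \left(-5\right)} = \frac{1}{15 + 0} = \frac{1}{15}$)
$-48585 - Y{\left(51 + 94 \right)} = -48585 - \frac{1}{15} = - \frac{728776}{15}$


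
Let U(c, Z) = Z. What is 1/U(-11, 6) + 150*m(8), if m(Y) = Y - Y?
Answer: ⅙ ≈ 0.16667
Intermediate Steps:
m(Y) = 0
1/U(-11, 6) + 150*m(8) = 1/6 + 150*0 = ⅙ + 0 = ⅙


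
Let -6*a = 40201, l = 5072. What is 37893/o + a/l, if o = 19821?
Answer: 118778585/201064224 ≈ 0.59075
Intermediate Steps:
a = -40201/6 (a = -1/6*40201 = -40201/6 ≈ -6700.2)
37893/o + a/l = 37893/19821 - 40201/6/5072 = 37893*(1/19821) - 40201/6*1/5072 = 12631/6607 - 40201/30432 = 118778585/201064224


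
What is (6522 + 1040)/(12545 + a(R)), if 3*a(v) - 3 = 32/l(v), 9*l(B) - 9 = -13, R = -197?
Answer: 3781/6261 ≈ 0.60390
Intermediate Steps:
l(B) = -4/9 (l(B) = 1 + (⅑)*(-13) = 1 - 13/9 = -4/9)
a(v) = -23 (a(v) = 1 + (32/(-4/9))/3 = 1 + (32*(-9/4))/3 = 1 + (⅓)*(-72) = 1 - 24 = -23)
(6522 + 1040)/(12545 + a(R)) = (6522 + 1040)/(12545 - 23) = 7562/12522 = 7562*(1/12522) = 3781/6261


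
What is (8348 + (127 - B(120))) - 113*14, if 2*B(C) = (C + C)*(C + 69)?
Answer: -15787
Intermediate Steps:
B(C) = C*(69 + C) (B(C) = ((C + C)*(C + 69))/2 = ((2*C)*(69 + C))/2 = (2*C*(69 + C))/2 = C*(69 + C))
(8348 + (127 - B(120))) - 113*14 = (8348 + (127 - 120*(69 + 120))) - 113*14 = (8348 + (127 - 120*189)) - 1582 = (8348 + (127 - 1*22680)) - 1582 = (8348 + (127 - 22680)) - 1582 = (8348 - 22553) - 1582 = -14205 - 1582 = -15787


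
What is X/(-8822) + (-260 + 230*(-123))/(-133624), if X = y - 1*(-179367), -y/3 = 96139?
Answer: 3705891325/294707732 ≈ 12.575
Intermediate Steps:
y = -288417 (y = -3*96139 = -288417)
X = -109050 (X = -288417 - 1*(-179367) = -288417 + 179367 = -109050)
X/(-8822) + (-260 + 230*(-123))/(-133624) = -109050/(-8822) + (-260 + 230*(-123))/(-133624) = -109050*(-1/8822) + (-260 - 28290)*(-1/133624) = 54525/4411 - 28550*(-1/133624) = 54525/4411 + 14275/66812 = 3705891325/294707732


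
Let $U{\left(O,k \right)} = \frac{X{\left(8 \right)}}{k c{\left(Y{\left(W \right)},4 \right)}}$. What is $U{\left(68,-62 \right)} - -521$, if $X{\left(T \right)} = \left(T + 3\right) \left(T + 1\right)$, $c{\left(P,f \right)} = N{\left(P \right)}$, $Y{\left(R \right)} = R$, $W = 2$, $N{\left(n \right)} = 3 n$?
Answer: $\frac{64571}{124} \approx 520.73$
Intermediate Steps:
$c{\left(P,f \right)} = 3 P$
$X{\left(T \right)} = \left(1 + T\right) \left(3 + T\right)$ ($X{\left(T \right)} = \left(3 + T\right) \left(1 + T\right) = \left(1 + T\right) \left(3 + T\right)$)
$U{\left(O,k \right)} = \frac{33}{2 k}$ ($U{\left(O,k \right)} = \frac{3 + 8^{2} + 4 \cdot 8}{k 3 \cdot 2} = \frac{3 + 64 + 32}{k 6} = \frac{99}{6 k} = 99 \frac{1}{6 k} = \frac{33}{2 k}$)
$U{\left(68,-62 \right)} - -521 = \frac{33}{2 \left(-62\right)} - -521 = \frac{33}{2} \left(- \frac{1}{62}\right) + 521 = - \frac{33}{124} + 521 = \frac{64571}{124}$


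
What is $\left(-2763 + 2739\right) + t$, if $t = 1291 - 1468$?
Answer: $-201$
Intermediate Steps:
$t = -177$
$\left(-2763 + 2739\right) + t = \left(-2763 + 2739\right) - 177 = -24 - 177 = -201$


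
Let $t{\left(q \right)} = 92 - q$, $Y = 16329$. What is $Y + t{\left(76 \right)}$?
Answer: $16345$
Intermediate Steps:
$Y + t{\left(76 \right)} = 16329 + \left(92 - 76\right) = 16329 + 16 = 16345$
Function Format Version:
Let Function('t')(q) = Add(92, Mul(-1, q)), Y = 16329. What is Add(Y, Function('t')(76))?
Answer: 16345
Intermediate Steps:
Add(Y, Function('t')(76)) = Add(16329, Add(92, Mul(-1, 76))) = Add(16329, Add(92, -76)) = Add(16329, 16) = 16345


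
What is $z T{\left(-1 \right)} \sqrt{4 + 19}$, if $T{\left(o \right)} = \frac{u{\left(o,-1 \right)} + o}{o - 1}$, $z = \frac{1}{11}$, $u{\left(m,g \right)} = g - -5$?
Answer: $- \frac{3 \sqrt{23}}{22} \approx -0.65398$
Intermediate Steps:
$u{\left(m,g \right)} = 5 + g$ ($u{\left(m,g \right)} = g + 5 = 5 + g$)
$z = \frac{1}{11} \approx 0.090909$
$T{\left(o \right)} = \frac{4 + o}{-1 + o}$ ($T{\left(o \right)} = \frac{\left(5 - 1\right) + o}{o - 1} = \frac{4 + o}{-1 + o}$)
$z T{\left(-1 \right)} \sqrt{4 + 19} = \frac{\frac{1}{-1 - 1} \left(4 - 1\right)}{11} \sqrt{4 + 19} = \frac{\frac{1}{-2} \cdot 3}{11} \sqrt{23} = \frac{\left(- \frac{1}{2}\right) 3}{11} \sqrt{23} = \frac{1}{11} \left(- \frac{3}{2}\right) \sqrt{23} = - \frac{3 \sqrt{23}}{22}$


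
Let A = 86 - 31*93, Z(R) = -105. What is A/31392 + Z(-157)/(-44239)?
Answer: -120440323/1388750688 ≈ -0.086726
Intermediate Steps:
A = -2797 (A = 86 - 2883 = -2797)
A/31392 + Z(-157)/(-44239) = -2797/31392 - 105/(-44239) = -2797*1/31392 - 105*(-1/44239) = -2797/31392 + 105/44239 = -120440323/1388750688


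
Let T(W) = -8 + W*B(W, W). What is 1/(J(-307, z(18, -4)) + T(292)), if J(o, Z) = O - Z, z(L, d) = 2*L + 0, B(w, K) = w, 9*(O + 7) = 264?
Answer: 3/255727 ≈ 1.1731e-5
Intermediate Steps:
O = 67/3 (O = -7 + (⅑)*264 = -7 + 88/3 = 67/3 ≈ 22.333)
T(W) = -8 + W² (T(W) = -8 + W*W = -8 + W²)
z(L, d) = 2*L
J(o, Z) = 67/3 - Z
1/(J(-307, z(18, -4)) + T(292)) = 1/((67/3 - 2*18) + (-8 + 292²)) = 1/((67/3 - 1*36) + (-8 + 85264)) = 1/((67/3 - 36) + 85256) = 1/(-41/3 + 85256) = 1/(255727/3) = 3/255727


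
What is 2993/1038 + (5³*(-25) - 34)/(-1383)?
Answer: 2472787/478518 ≈ 5.1676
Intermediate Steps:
2993/1038 + (5³*(-25) - 34)/(-1383) = 2993*(1/1038) + (125*(-25) - 34)*(-1/1383) = 2993/1038 + (-3125 - 34)*(-1/1383) = 2993/1038 - 3159*(-1/1383) = 2993/1038 + 1053/461 = 2472787/478518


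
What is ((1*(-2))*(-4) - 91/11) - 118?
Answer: -1301/11 ≈ -118.27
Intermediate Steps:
((1*(-2))*(-4) - 91/11) - 118 = (-2*(-4) - 91*1/11) - 118 = (8 - 91/11) - 118 = -3/11 - 118 = -1301/11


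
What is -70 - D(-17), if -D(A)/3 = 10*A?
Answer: -580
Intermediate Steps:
D(A) = -30*A
-70 - D(-17) = -70 - (-30)*(-17) = -70 - 1*510 = -70 - 510 = -580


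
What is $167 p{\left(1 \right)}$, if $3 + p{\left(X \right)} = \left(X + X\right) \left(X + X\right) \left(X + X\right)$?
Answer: $835$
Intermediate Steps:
$p{\left(X \right)} = -3 + 8 X^{3}$ ($p{\left(X \right)} = -3 + \left(X + X\right) \left(X + X\right) \left(X + X\right) = -3 + 2 X 2 X 2 X = -3 + 4 X^{2} \cdot 2 X = -3 + 8 X^{3}$)
$167 p{\left(1 \right)} = 167 \left(-3 + 8 \cdot 1^{3}\right) = 167 \left(-3 + 8 \cdot 1\right) = 167 \left(-3 + 8\right) = 167 \cdot 5 = 835$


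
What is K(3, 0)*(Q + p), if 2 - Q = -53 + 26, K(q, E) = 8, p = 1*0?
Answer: 232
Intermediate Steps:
p = 0
Q = 29 (Q = 2 - (-53 + 26) = 2 - 1*(-27) = 2 + 27 = 29)
K(3, 0)*(Q + p) = 8*(29 + 0) = 8*29 = 232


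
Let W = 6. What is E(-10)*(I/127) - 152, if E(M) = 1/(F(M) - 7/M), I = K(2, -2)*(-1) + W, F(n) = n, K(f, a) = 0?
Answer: -598444/3937 ≈ -152.01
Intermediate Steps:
I = 6 (I = 0*(-1) + 6 = 0 + 6 = 6)
E(M) = 1/(M - 7/M)
E(-10)*(I/127) - 152 = (-10/(-7 + (-10)²))*(6/127) - 152 = (-10/(-7 + 100))*(6*(1/127)) - 152 = -10/93*(6/127) - 152 = -10*1/93*(6/127) - 152 = -10/93*6/127 - 152 = -20/3937 - 152 = -598444/3937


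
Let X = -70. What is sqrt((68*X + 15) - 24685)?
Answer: 3*I*sqrt(3270) ≈ 171.55*I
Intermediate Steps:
sqrt((68*X + 15) - 24685) = sqrt((68*(-70) + 15) - 24685) = sqrt((-4760 + 15) - 24685) = sqrt(-4745 - 24685) = sqrt(-29430) = 3*I*sqrt(3270)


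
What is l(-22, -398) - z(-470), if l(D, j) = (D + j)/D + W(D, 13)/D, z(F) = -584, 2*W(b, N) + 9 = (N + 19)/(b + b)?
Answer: 292003/484 ≈ 603.31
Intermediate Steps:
W(b, N) = -9/2 + (19 + N)/(4*b) (W(b, N) = -9/2 + ((N + 19)/(b + b))/2 = -9/2 + ((19 + N)/((2*b)))/2 = -9/2 + ((19 + N)*(1/(2*b)))/2 = -9/2 + ((19 + N)/(2*b))/2 = -9/2 + (19 + N)/(4*b))
l(D, j) = (D + j)/D + (32 - 18*D)/(4*D**2) (l(D, j) = (D + j)/D + ((19 + 13 - 18*D)/(4*D))/D = (D + j)/D + ((32 - 18*D)/(4*D))/D = (D + j)/D + (32 - 18*D)/(4*D**2))
l(-22, -398) - z(-470) = (8 - 9/2*(-22) - 22*(-22 - 398))/(-22)**2 - 1*(-584) = (8 + 99 - 22*(-420))/484 + 584 = (8 + 99 + 9240)/484 + 584 = (1/484)*9347 + 584 = 9347/484 + 584 = 292003/484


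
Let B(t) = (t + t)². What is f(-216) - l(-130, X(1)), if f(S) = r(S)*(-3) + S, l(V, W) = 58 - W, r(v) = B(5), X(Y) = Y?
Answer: -573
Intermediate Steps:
B(t) = 4*t² (B(t) = (2*t)² = 4*t²)
r(v) = 100 (r(v) = 4*5² = 4*25 = 100)
f(S) = -300 + S (f(S) = 100*(-3) + S = -300 + S)
f(-216) - l(-130, X(1)) = (-300 - 216) - (58 - 1*1) = -516 - (58 - 1) = -516 - 1*57 = -516 - 57 = -573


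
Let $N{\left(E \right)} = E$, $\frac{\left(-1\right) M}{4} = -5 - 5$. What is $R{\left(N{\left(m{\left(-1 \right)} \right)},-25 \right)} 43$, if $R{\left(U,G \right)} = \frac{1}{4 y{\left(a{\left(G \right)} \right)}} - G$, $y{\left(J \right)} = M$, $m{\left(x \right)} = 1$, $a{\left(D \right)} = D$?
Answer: $\frac{172043}{160} \approx 1075.3$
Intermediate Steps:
$M = 40$ ($M = - 4 \left(-5 - 5\right) = \left(-4\right) \left(-10\right) = 40$)
$y{\left(J \right)} = 40$
$R{\left(U,G \right)} = \frac{1}{160} - G$ ($R{\left(U,G \right)} = \frac{1}{4 \cdot 40} - G = \frac{1}{160} - G$)
$R{\left(N{\left(m{\left(-1 \right)} \right)},-25 \right)} 43 = \left(\frac{1}{160} - -25\right) 43 = \left(\frac{1}{160} + 25\right) 43 = \frac{4001}{160} \cdot 43 = \frac{172043}{160}$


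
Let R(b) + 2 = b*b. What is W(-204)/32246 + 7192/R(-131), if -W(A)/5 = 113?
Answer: 222218397/553309114 ≈ 0.40162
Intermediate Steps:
R(b) = -2 + b² (R(b) = -2 + b*b = -2 + b²)
W(A) = -565 (W(A) = -5*113 = -565)
W(-204)/32246 + 7192/R(-131) = -565/32246 + 7192/(-2 + (-131)²) = -565*1/32246 + 7192/(-2 + 17161) = -565/32246 + 7192/17159 = 222218397/553309114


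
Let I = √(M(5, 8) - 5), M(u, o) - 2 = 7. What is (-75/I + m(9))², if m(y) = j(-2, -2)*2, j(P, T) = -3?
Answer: 7569/4 ≈ 1892.3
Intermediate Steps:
M(u, o) = 9 (M(u, o) = 2 + 7 = 9)
I = 2 (I = √(9 - 5) = √4 = 2)
m(y) = -6 (m(y) = -3*2 = -6)
(-75/I + m(9))² = (-75/2 - 6)² = (-87/2)² = 7569/4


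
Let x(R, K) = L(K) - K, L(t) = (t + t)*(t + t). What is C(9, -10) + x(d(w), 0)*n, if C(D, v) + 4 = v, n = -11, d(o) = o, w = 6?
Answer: -14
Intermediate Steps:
L(t) = 4*t**2 (L(t) = (2*t)*(2*t) = 4*t**2)
C(D, v) = -4 + v
x(R, K) = -K + 4*K**2 (x(R, K) = 4*K**2 - K = -K + 4*K**2)
C(9, -10) + x(d(w), 0)*n = (-4 - 10) + (0*(-1 + 4*0))*(-11) = -14 + (0*(-1 + 0))*(-11) = -14 + (0*(-1))*(-11) = -14 + 0*(-11) = -14 + 0 = -14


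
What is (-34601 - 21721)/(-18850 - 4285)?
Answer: 8046/3305 ≈ 2.4345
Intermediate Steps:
(-34601 - 21721)/(-18850 - 4285) = -56322/(-23135) = -56322*(-1/23135) = 8046/3305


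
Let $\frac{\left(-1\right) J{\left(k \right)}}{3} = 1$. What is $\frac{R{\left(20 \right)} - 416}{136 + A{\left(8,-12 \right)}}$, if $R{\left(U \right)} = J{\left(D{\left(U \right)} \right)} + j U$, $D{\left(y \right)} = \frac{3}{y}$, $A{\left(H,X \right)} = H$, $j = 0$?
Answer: $- \frac{419}{144} \approx -2.9097$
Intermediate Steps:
$J{\left(k \right)} = -3$ ($J{\left(k \right)} = \left(-3\right) 1 = -3$)
$R{\left(U \right)} = -3$ ($R{\left(U \right)} = -3 + 0 U = -3 + 0 = -3$)
$\frac{R{\left(20 \right)} - 416}{136 + A{\left(8,-12 \right)}} = \frac{-3 - 416}{136 + 8} = - \frac{419}{144}$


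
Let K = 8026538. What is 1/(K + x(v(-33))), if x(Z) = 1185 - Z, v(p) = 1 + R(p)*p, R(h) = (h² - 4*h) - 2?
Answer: 1/8067949 ≈ 1.2395e-7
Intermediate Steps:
R(h) = -2 + h² - 4*h
v(p) = 1 + p*(-2 + p² - 4*p) (v(p) = 1 + (-2 + p² - 4*p)*p = 1 + p*(-2 + p² - 4*p))
1/(K + x(v(-33))) = 1/(8026538 + (1185 - (1 - 1*(-33)*(2 - 1*(-33)² + 4*(-33))))) = 1/(8026538 + (1185 - (1 - 1*(-33)*(2 - 1*1089 - 132)))) = 1/(8026538 + (1185 - (1 - 1*(-33)*(2 - 1089 - 132)))) = 1/(8026538 + (1185 - (1 - 1*(-33)*(-1219)))) = 1/(8026538 + (1185 - (1 - 40227))) = 1/(8026538 + (1185 - 1*(-40226))) = 1/(8026538 + (1185 + 40226)) = 1/(8026538 + 41411) = 1/8067949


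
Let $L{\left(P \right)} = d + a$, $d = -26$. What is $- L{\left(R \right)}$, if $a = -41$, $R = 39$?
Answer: $67$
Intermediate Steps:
$L{\left(P \right)} = -67$ ($L{\left(P \right)} = -26 - 41 = -67$)
$- L{\left(R \right)} = \left(-1\right) \left(-67\right) = 67$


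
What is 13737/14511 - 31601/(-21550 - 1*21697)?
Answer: 350882050/209185739 ≈ 1.6774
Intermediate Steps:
13737/14511 - 31601/(-21550 - 1*21697) = 13737*(1/14511) - 31601/(-21550 - 21697) = 4579/4837 - 31601/(-43247) = 4579/4837 - 31601*(-1/43247) = 4579/4837 + 31601/43247 = 350882050/209185739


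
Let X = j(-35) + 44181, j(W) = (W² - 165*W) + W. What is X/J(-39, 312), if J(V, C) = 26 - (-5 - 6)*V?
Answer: -51146/403 ≈ -126.91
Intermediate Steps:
j(W) = W² - 164*W
J(V, C) = 26 + 11*V (J(V, C) = 26 - (-11)*V = 26 + 11*V)
X = 51146 (X = -35*(-164 - 35) + 44181 = -35*(-199) + 44181 = 6965 + 44181 = 51146)
X/J(-39, 312) = 51146/(26 + 11*(-39)) = 51146/(26 - 429) = 51146/(-403) = 51146*(-1/403) = -51146/403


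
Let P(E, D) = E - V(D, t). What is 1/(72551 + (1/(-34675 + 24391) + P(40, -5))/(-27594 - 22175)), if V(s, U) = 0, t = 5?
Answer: 511824396/37133371342837 ≈ 1.3783e-5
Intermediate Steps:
P(E, D) = E (P(E, D) = E - 1*0 = E + 0 = E)
1/(72551 + (1/(-34675 + 24391) + P(40, -5))/(-27594 - 22175)) = 1/(72551 + (1/(-34675 + 24391) + 40)/(-27594 - 22175)) = 1/(72551 + (1/(-10284) + 40)/(-49769)) = 1/(72551 + (-1/10284 + 40)*(-1/49769)) = 1/(72551 + (411359/10284)*(-1/49769)) = 1/(72551 - 411359/511824396) = 1/(37133371342837/511824396) = 511824396/37133371342837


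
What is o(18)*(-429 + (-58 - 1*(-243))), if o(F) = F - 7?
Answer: -2684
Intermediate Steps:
o(F) = -7 + F
o(18)*(-429 + (-58 - 1*(-243))) = (-7 + 18)*(-429 + (-58 - 1*(-243))) = 11*(-429 + (-58 + 243)) = 11*(-429 + 185) = 11*(-244) = -2684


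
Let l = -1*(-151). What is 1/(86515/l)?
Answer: 151/86515 ≈ 0.0017454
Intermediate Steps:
l = 151
1/(86515/l) = 1/(86515/151) = 151/86515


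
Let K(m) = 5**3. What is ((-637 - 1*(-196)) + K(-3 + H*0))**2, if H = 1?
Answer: 99856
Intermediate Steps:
K(m) = 125
((-637 - 1*(-196)) + K(-3 + H*0))**2 = ((-637 - 1*(-196)) + 125)**2 = ((-637 + 196) + 125)**2 = (-441 + 125)**2 = (-316)**2 = 99856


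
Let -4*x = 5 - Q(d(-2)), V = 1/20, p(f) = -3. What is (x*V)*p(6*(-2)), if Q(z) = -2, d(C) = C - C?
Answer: 21/80 ≈ 0.26250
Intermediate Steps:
d(C) = 0
V = 1/20 ≈ 0.050000
x = -7/4 (x = -(5 - 1*(-2))/4 = -(5 + 2)/4 = -¼*7 = -7/4 ≈ -1.7500)
(x*V)*p(6*(-2)) = -7/4*1/20*(-3) = -7/80*(-3) = 21/80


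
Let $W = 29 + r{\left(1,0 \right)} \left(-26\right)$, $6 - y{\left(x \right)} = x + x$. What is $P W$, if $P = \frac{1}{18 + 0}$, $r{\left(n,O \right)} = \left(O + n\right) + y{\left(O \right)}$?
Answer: $- \frac{17}{2} \approx -8.5$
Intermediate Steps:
$y{\left(x \right)} = 6 - 2 x$ ($y{\left(x \right)} = 6 - \left(x + x\right) = 6 - 2 x$)
$r{\left(n,O \right)} = 6 + n - O$ ($r{\left(n,O \right)} = \left(O + n\right) - \left(-6 + 2 O\right) = 6 + n - O$)
$P = \frac{1}{18} \approx 0.055556$
$W = -153$ ($W = 29 + \left(6 + 1 - 0\right) \left(-26\right) = 29 + \left(6 + 1 + 0\right) \left(-26\right) = 29 + 7 \left(-26\right) = 29 - 182 = -153$)
$P W = \frac{1}{18} \left(-153\right) = - \frac{17}{2}$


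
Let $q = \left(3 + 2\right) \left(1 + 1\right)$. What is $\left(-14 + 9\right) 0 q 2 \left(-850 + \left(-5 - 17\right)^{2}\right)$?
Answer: $0$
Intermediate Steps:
$q = 10$ ($q = 5 \cdot 2 = 10$)
$\left(-14 + 9\right) 0 q 2 \left(-850 + \left(-5 - 17\right)^{2}\right) = \left(-14 + 9\right) 0 \cdot 10 \cdot 2 \left(-850 + \left(-5 - 17\right)^{2}\right) = - 5 \cdot 0 \cdot 2 \left(-850 + \left(-22\right)^{2}\right) = \left(-5\right) 0 \left(-850 + 484\right) = 0 \left(-366\right) = 0$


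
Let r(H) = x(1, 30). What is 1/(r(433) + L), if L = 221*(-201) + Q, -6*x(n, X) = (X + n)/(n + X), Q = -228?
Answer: -6/267895 ≈ -2.2397e-5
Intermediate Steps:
x(n, X) = -1/6 (x(n, X) = -(X + n)/(6*(n + X)) = -(X + n)/(6*(X + n)) = -1/6*1 = -1/6)
r(H) = -1/6
L = -44649 (L = 221*(-201) - 228 = -44421 - 228 = -44649)
1/(r(433) + L) = 1/(-1/6 - 44649) = 1/(-267895/6) = -6/267895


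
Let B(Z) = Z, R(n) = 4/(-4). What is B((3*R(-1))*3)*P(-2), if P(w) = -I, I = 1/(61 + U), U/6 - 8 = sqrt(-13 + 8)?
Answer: 981/12061 - 54*I*sqrt(5)/12061 ≈ 0.081336 - 0.010011*I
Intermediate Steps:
R(n) = -1 (R(n) = 4*(-1/4) = -1)
U = 48 + 6*I*sqrt(5) (U = 48 + 6*sqrt(-13 + 8) = 48 + 6*sqrt(-5) = 48 + 6*(I*sqrt(5)) = 48 + 6*I*sqrt(5) ≈ 48.0 + 13.416*I)
I = 1/(109 + 6*I*sqrt(5)) (I = 1/(61 + (48 + 6*I*sqrt(5))) = 1/(109 + 6*I*sqrt(5)) ≈ 0.0090374 - 0.0011124*I)
P(w) = -109/12061 + 6*I*sqrt(5)/12061 (P(w) = -(109/12061 - 6*I*sqrt(5)/12061) = -109/12061 + 6*I*sqrt(5)/12061)
B((3*R(-1))*3)*P(-2) = ((3*(-1))*3)*(I/(-109*I + 6*sqrt(5))) = (-3*3)*(I/(-109*I + 6*sqrt(5))) = -9*I/(-109*I + 6*sqrt(5))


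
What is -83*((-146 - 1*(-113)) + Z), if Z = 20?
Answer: 1079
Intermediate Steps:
-83*((-146 - 1*(-113)) + Z) = -83*((-146 - 1*(-113)) + 20) = -83*((-146 + 113) + 20) = -83*(-33 + 20) = -83*(-13) = 1079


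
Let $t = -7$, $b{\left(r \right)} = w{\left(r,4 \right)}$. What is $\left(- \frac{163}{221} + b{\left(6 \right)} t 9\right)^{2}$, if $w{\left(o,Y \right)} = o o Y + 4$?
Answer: $\frac{4246760628289}{48841} \approx 8.6951 \cdot 10^{7}$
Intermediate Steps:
$w{\left(o,Y \right)} = 4 + Y o^{2}$ ($w{\left(o,Y \right)} = o^{2} Y + 4 = Y o^{2} + 4 = 4 + Y o^{2}$)
$b{\left(r \right)} = 4 + 4 r^{2}$
$\left(- \frac{163}{221} + b{\left(6 \right)} t 9\right)^{2} = \left(- \frac{163}{221} + \left(4 + 4 \cdot 6^{2}\right) \left(-7\right) 9\right)^{2} = \left(\left(-163\right) \frac{1}{221} + \left(4 + 4 \cdot 36\right) \left(-7\right) 9\right)^{2} = \left(- \frac{163}{221} + \left(4 + 144\right) \left(-7\right) 9\right)^{2} = \left(- \frac{163}{221} + 148 \left(-7\right) 9\right)^{2} = \left(- \frac{163}{221} - 9324\right)^{2} = \left(- \frac{2060767}{221}\right)^{2} = \frac{4246760628289}{48841}$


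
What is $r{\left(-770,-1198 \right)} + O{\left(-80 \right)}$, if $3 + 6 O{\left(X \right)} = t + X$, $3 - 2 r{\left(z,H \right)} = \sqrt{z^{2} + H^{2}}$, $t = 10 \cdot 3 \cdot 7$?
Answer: $\frac{68}{3} - \sqrt{507026} \approx -689.39$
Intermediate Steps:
$t = 210$ ($t = 30 \cdot 7 = 210$)
$r{\left(z,H \right)} = \frac{3}{2} - \frac{\sqrt{H^{2} + z^{2}}}{2}$ ($r{\left(z,H \right)} = \frac{3}{2} - \frac{\sqrt{z^{2} + H^{2}}}{2} = \frac{3}{2} - \frac{\sqrt{H^{2} + z^{2}}}{2}$)
$O{\left(X \right)} = \frac{69}{2} + \frac{X}{6}$ ($O{\left(X \right)} = - \frac{1}{2} + \frac{210 + X}{6} = - \frac{1}{2} + \left(35 + \frac{X}{6}\right) = \frac{69}{2} + \frac{X}{6}$)
$r{\left(-770,-1198 \right)} + O{\left(-80 \right)} = \left(\frac{3}{2} - \frac{\sqrt{\left(-1198\right)^{2} + \left(-770\right)^{2}}}{2}\right) + \left(\frac{69}{2} + \frac{1}{6} \left(-80\right)\right) = \left(\frac{3}{2} - \frac{\sqrt{1435204 + 592900}}{2}\right) + \left(\frac{69}{2} - \frac{40}{3}\right) = \left(\frac{3}{2} - \frac{\sqrt{2028104}}{2}\right) + \frac{127}{6} = \left(\frac{3}{2} - \frac{2 \sqrt{507026}}{2}\right) + \frac{127}{6} = \left(\frac{3}{2} - \sqrt{507026}\right) + \frac{127}{6} = \frac{68}{3} - \sqrt{507026}$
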